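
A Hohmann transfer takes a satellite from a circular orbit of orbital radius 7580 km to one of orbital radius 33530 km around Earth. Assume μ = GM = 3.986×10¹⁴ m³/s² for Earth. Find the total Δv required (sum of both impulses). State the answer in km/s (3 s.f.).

r₁ = 7580 km = 7.580×10⁶ m.
r₂ = 33530 km = 3.353×10⁷ m.
Transfer ellipse a_t = (r₁ + r₂)/2 = 2.056×10⁷ m.
At r₁: circular v_c1 = √(μ/r₁) = 7252 m/s; transfer-perigee v_p = √[μ(2/r₁ − 1/a_t)] = 9262 m/s.
Δv₁ = v_p − v_c1 = 2010 m/s.
At r₂: circular v_c2 = √(μ/r₂) = 3448 m/s; transfer-apogee v_a = √[μ(2/r₂ − 1/a_t)] = 2094 m/s.
Δv₂ = v_c2 − v_a = 1354 m/s.
Total Δv = Δv₁ + Δv₂ = 3364 m/s = 3.364 km/s.

Δv_total ≈ 3.36 km/s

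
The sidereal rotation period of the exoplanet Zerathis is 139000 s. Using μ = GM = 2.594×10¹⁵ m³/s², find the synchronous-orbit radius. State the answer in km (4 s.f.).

A synchronous orbit has period T, so by Kepler's third law a = (μT²/4π²)^(1/3).
μT²/4π² = 2.594×10¹⁵ × (1.390×10⁵)² / 39.48 = 1.270×10²⁴ m³.
a = 1.083×10⁸ m = 1.0828×10⁵ km.

r_sync ≈ 1.083×10⁵ km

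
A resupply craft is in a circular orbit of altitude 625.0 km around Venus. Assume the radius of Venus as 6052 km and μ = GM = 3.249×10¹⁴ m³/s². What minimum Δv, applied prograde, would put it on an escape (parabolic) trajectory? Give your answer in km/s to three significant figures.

r = 6052 + 625.0 = 6677.0 km = 6.6770×10⁶ m.
Circular speed v_c = √(μ/r) = 6976 m/s.
Escape speed v_esc = √(2μ/r) = √2 × v_c = 9865 m/s.
Δv = v_esc − v_c = 2889 m/s = 2.889 km/s.

Δv ≈ 2.89 km/s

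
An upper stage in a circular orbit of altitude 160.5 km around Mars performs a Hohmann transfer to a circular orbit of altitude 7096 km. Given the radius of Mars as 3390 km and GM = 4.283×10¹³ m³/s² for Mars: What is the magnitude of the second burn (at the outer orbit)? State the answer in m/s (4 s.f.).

r₁ = 3390 + 160.5 = 3550.5 km = 3.5505×10⁶ m.
r₂ = 3390 + 7096 = 10486 km = 1.0486×10⁷ m.
Transfer ellipse a_t = (r₁ + r₂)/2 = 7.018×10⁶ m.
At r₁: circular v_c1 = √(μ/r₁) = 3473 m/s; transfer-periapsis v_p = √[μ(2/r₁ − 1/a_t)] = 4245 m/s.
At r₂: circular v_c2 = √(μ/r₂) = 2021 m/s; transfer-apoapsis v_a = √[μ(2/r₂ − 1/a_t)] = 1437 m/s.
Δv₂ = v_c2 − v_a = 583.5 m/s.

Δv ≈ 583.5 m/s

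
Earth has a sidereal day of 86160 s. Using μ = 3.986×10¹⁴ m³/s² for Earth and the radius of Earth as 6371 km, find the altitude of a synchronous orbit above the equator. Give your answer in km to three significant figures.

h_sync ≈ 35800 km

A synchronous orbit has period T, so by Kepler's third law a = (μT²/4π²)^(1/3).
μT²/4π² = 3.986×10¹⁴ × (8.616×10⁴)² / 39.48 = 7.495×10²² m³.
a = 4.216×10⁷ m = 42163 km.
Altitude h = a − R = 42163 − 6371 = 35792 km.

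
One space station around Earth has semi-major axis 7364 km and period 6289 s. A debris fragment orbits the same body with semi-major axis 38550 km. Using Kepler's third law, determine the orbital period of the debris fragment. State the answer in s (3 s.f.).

Kepler's third law: T² ∝ a³, so T₂ = T₁ (a₂/a₁)^(3/2).
a₂/a₁ = 5.235, (a₂/a₁)^(3/2) = 11.98.
T₂ = 6289 × 11.98 = 75330 s.

T₂ ≈ 75300 s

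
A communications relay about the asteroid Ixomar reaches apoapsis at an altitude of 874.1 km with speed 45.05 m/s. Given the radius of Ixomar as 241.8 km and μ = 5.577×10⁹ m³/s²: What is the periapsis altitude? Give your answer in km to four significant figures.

r_a = 241.8 + 874.1 = 1115.9 km = 1.116×10⁶ m.
Specific energy ε = v²/2 − μ/r = -3.983×10³ J/kg, so a = −μ/(2ε) = 7.001×10⁵ m.
The apsides satisfy r_p + r_a = 2a, so the periapsis radius is 2a − r_a = 2.843×10⁵ m = 284.30 km.
Periapsis altitude = 284.30 − 241.8 = 42.498 km.

periapsis altitude ≈ 42.50 km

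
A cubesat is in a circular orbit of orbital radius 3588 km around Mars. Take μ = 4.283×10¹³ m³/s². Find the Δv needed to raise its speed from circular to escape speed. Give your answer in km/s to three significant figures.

r = 3588 km = 3.588×10⁶ m.
Circular speed v_c = √(μ/r) = 3455 m/s.
Escape speed v_esc = √(2μ/r) = √2 × v_c = 4886 m/s.
Δv = v_esc − v_c = 1431 m/s = 1.431 km/s.

Δv ≈ 1.43 km/s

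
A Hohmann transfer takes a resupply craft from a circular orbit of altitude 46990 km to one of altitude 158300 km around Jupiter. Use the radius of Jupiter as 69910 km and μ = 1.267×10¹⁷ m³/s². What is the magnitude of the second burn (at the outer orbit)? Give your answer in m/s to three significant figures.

Δv ≈ 4170 m/s

r₁ = 69910 + 46990 = 116900 km = 1.1690×10⁸ m.
r₂ = 69910 + 158300 = 228210 km = 2.2821×10⁸ m.
Transfer ellipse a_t = (r₁ + r₂)/2 = 1.726×10⁸ m.
At r₁: circular v_c1 = √(μ/r₁) = 32920 m/s; transfer-perijove v_p = √[μ(2/r₁ − 1/a_t)] = 37860 m/s.
At r₂: circular v_c2 = √(μ/r₂) = 23560 m/s; transfer-apojove v_a = √[μ(2/r₂ − 1/a_t)] = 19390 m/s.
Δv₂ = v_c2 − v_a = 4169 m/s.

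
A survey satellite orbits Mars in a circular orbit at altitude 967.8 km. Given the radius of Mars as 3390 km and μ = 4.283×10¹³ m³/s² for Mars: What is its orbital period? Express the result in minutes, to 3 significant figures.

r = 3390 + 967.8 = 4357.8 km = 4.3578×10⁶ m.
Kepler's third law: T = 2π√(r³/μ) = 2π√((4.358×10⁶)³ / 4.283×10¹³).
r³/μ = 1.932×10⁶ s², so T = 2π × 1.390×10³ = 8.734×10³ s.
Converting: 8.734×10³ s ÷ 60.00 = 145.6 minutes.

T ≈ 146 minutes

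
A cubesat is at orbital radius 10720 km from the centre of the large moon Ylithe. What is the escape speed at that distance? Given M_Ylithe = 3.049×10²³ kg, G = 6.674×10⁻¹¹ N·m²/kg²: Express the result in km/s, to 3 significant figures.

v_esc ≈ 1.95 km/s

μ = GM = 6.674×10⁻¹¹ × 3.049×10²³ = 2.035×10¹³ m³/s².
r = 10720 km = 1.072×10⁷ m.
Escape speed v_esc = √(2μ/r) = √(2 × 2.035×10¹³ / 1.072×10⁷) = √(3.796×10⁶) = 1948 m/s.
= 1.948 km/s.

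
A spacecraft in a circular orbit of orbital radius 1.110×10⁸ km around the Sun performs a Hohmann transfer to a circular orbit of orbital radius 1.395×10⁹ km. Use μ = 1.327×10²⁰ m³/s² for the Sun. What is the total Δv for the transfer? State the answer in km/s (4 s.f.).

Δv_total ≈ 18.49 km/s

r₁ = 1.110×10⁸ km = 1.110×10¹¹ m.
r₂ = 1.395×10⁹ km = 1.395×10¹² m.
Transfer ellipse a_t = (r₁ + r₂)/2 = 7.530×10¹¹ m.
At r₁: circular v_c1 = √(μ/r₁) = 34580 m/s; transfer-perihelion v_p = √[μ(2/r₁ − 1/a_t)] = 47060 m/s.
Δv₁ = v_p − v_c1 = 12490 m/s.
At r₂: circular v_c2 = √(μ/r₂) = 9753 m/s; transfer-aphelion v_a = √[μ(2/r₂ − 1/a_t)] = 3745 m/s.
Δv₂ = v_c2 − v_a = 6009 m/s.
Total Δv = Δv₁ + Δv₂ = 18490 m/s = 18.49 km/s.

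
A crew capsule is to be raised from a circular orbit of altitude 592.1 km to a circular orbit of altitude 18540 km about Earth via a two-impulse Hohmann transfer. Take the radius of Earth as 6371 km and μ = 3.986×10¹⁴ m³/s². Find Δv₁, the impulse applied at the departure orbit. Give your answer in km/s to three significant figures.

Δv ≈ 1.89 km/s

r₁ = 6371 + 592.1 = 6963.1 km = 6.9631×10⁶ m.
r₂ = 6371 + 18540 = 24911 km = 2.4911×10⁷ m.
Transfer ellipse a_t = (r₁ + r₂)/2 = 1.594×10⁷ m.
At r₁: circular v_c1 = √(μ/r₁) = 7566 m/s; transfer-perigee v_p = √[μ(2/r₁ − 1/a_t)] = 9459 m/s.
Δv₁ = v_p − v_c1 = 1893 m/s.
= 1.893 km/s.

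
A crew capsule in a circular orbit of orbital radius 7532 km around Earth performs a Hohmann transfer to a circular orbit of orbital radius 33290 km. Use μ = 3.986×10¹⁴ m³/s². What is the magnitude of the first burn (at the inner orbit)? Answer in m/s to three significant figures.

Δv ≈ 2020 m/s

r₁ = 7532 km = 7.532×10⁶ m.
r₂ = 33290 km = 3.329×10⁷ m.
Transfer ellipse a_t = (r₁ + r₂)/2 = 2.041×10⁷ m.
At r₁: circular v_c1 = √(μ/r₁) = 7275 m/s; transfer-perigee v_p = √[μ(2/r₁ − 1/a_t)] = 9290 m/s.
Δv₁ = v_p − v_c1 = 2016 m/s.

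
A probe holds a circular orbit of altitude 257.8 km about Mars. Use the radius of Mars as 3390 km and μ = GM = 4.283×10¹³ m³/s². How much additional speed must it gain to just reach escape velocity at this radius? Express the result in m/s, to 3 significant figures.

Δv ≈ 1420 m/s

r = 3390 + 257.8 = 3647.8 km = 3.6478×10⁶ m.
Circular speed v_c = √(μ/r) = 3427 m/s.
Escape speed v_esc = √(2μ/r) = √2 × v_c = 4846 m/s.
Δv = v_esc − v_c = 1419 m/s.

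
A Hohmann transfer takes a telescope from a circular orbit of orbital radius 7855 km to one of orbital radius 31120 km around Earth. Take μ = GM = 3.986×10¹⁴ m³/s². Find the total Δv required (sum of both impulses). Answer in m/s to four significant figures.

Δv_total ≈ 3185 m/s

r₁ = 7855 km = 7.855×10⁶ m.
r₂ = 31120 km = 3.112×10⁷ m.
Transfer ellipse a_t = (r₁ + r₂)/2 = 1.949×10⁷ m.
At r₁: circular v_c1 = √(μ/r₁) = 7124 m/s; transfer-perigee v_p = √[μ(2/r₁ − 1/a_t)] = 9002 m/s.
Δv₁ = v_p − v_c1 = 1878 m/s.
At r₂: circular v_c2 = √(μ/r₂) = 3579 m/s; transfer-apogee v_a = √[μ(2/r₂ − 1/a_t)] = 2272 m/s.
Δv₂ = v_c2 − v_a = 1307 m/s.
Total Δv = Δv₁ + Δv₂ = 3185 m/s.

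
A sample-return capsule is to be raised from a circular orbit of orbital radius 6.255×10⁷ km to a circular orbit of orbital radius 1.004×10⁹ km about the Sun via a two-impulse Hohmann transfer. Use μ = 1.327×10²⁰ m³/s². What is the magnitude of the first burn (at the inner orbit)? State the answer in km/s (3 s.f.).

Δv ≈ 17.1 km/s

r₁ = 6.255×10⁷ km = 6.255×10¹⁰ m.
r₂ = 1.004×10⁹ km = 1.004×10¹² m.
Transfer ellipse a_t = (r₁ + r₂)/2 = 5.333×10¹¹ m.
At r₁: circular v_c1 = √(μ/r₁) = 46060 m/s; transfer-perihelion v_p = √[μ(2/r₁ − 1/a_t)] = 63200 m/s.
Δv₁ = v_p − v_c1 = 17140 m/s.
= 17.14 km/s.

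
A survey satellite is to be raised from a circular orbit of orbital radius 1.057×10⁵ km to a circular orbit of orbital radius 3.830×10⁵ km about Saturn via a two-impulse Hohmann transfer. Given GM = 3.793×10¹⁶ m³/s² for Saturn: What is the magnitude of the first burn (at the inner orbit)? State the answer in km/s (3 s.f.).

Δv ≈ 4.77 km/s

r₁ = 1.057×10⁵ km = 1.057×10⁸ m.
r₂ = 3.830×10⁵ km = 3.830×10⁸ m.
Transfer ellipse a_t = (r₁ + r₂)/2 = 2.444×10⁸ m.
At r₁: circular v_c1 = √(μ/r₁) = 18940 m/s; transfer-perikrone v_p = √[μ(2/r₁ − 1/a_t)] = 23720 m/s.
Δv₁ = v_p − v_c1 = 4773 m/s.
= 4.773 km/s.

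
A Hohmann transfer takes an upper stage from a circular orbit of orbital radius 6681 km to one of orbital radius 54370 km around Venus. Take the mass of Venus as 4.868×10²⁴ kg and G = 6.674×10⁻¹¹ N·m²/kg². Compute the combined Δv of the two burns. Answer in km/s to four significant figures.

Δv_total ≈ 3.634 km/s

μ = GM = 6.674×10⁻¹¹ × 4.868×10²⁴ = 3.249×10¹⁴ m³/s².
r₁ = 6681 km = 6.681×10⁶ m.
r₂ = 54370 km = 5.437×10⁷ m.
Transfer ellipse a_t = (r₁ + r₂)/2 = 3.053×10⁷ m.
At r₁: circular v_c1 = √(μ/r₁) = 6973 m/s; transfer-periapsis v_p = √[μ(2/r₁ − 1/a_t)] = 9307 m/s.
Δv₁ = v_p − v_c1 = 2333 m/s.
At r₂: circular v_c2 = √(μ/r₂) = 2444 m/s; transfer-apoapsis v_a = √[μ(2/r₂ − 1/a_t)] = 1144 m/s.
Δv₂ = v_c2 − v_a = 1301 m/s.
Total Δv = Δv₁ + Δv₂ = 3634 m/s = 3.634 km/s.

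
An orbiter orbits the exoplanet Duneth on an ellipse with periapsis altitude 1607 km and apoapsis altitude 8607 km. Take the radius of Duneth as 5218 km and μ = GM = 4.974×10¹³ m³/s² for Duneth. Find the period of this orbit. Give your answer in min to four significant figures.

T ≈ 492.6 min

r_p = 5218 + 1607 = 6825.0 km = 6.8250×10⁶ m.
r_a = 5218 + 8607 = 13825 km = 1.3825×10⁷ m.
Semi-major axis a = (r_p + r_a)/2 = (6825.0 + 13825)/2 = 10325 km = 1.032×10⁷ m.
By Kepler's third law T = 2π√(a³/μ) = 2π × 4.704×10³ = 2.956×10⁴ s.
= 492.6 min.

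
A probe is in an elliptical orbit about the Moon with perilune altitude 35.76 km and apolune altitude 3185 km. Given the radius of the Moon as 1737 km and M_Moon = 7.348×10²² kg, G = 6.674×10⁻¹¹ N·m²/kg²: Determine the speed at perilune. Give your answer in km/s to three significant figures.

v ≈ 2.02 km/s

μ = GM = 6.674×10⁻¹¹ × 7.348×10²² = 4.904×10¹² m³/s².
r_p = 1737 + 35.76 = 1772.8 km = 1.7728×10⁶ m.
r_a = 1737 + 3185 = 4922.0 km = 4.9220×10⁶ m.
Semi-major axis a = (r_p + r_a)/2 = 3347.4 km = 3.347×10⁶ m.
Vis-viva: v² = μ(2/r − 1/a) = 4.904×10¹² × (1.128×10⁻⁶ − 2.987×10⁻⁷) = 4.068×10⁶ m²/s².
v = 2017 m/s = 2.017 km/s.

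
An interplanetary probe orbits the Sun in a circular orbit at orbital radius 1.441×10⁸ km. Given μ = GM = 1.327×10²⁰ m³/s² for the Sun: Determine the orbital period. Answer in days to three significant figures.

T ≈ 345 days

r = 1.441×10⁸ km = 1.441×10¹¹ m.
Kepler's third law: T = 2π√(r³/μ) = 2π√((1.441×10¹¹)³ / 1.327×10²⁰).
r³/μ = 2.255×10¹³ s², so T = 2π × 4.749×10⁶ = 2.984×10⁷ s.
Converting: 2.984×10⁷ s ÷ 86400 = 345.3 days.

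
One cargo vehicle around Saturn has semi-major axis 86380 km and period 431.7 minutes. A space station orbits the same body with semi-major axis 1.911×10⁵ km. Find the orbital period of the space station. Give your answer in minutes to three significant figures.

T₂ ≈ 1420 minutes

Kepler's third law: T² ∝ a³, so T₂ = T₁ (a₂/a₁)^(3/2).
a₂/a₁ = 2.212, (a₂/a₁)^(3/2) = 3.291.
T₂ = 431.7 × 3.291 = 1421 minutes.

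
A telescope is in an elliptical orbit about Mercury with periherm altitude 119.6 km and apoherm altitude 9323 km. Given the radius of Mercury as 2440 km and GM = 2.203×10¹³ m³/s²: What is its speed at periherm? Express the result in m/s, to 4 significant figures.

r_p = 2440 + 119.6 = 2559.6 km = 2.5596×10⁶ m.
r_a = 2440 + 9323 = 11763 km = 1.1763×10⁷ m.
Semi-major axis a = (r_p + r_a)/2 = 7161.3 km = 7.161×10⁶ m.
Vis-viva: v² = μ(2/r − 1/a) = 2.203×10¹³ × (7.814×10⁻⁷ − 1.396×10⁻⁷) = 1.414×10⁷ m²/s².
v = 3760 m/s.

v ≈ 3760 m/s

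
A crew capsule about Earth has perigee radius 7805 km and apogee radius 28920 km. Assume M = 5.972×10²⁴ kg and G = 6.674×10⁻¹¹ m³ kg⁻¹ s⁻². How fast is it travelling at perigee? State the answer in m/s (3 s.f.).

v ≈ 8970 m/s

μ = GM = 6.674×10⁻¹¹ × 5.972×10²⁴ = 3.986×10¹⁴ m³/s².
Semi-major axis a = (r_p + r_a)/2 = 18362 km = 1.836×10⁷ m.
Vis-viva: v² = μ(2/r − 1/a) = 3.986×10¹⁴ × (2.562×10⁻⁷ − 5.446×10⁻⁸) = 8.043×10⁷ m²/s².
v = 8968 m/s.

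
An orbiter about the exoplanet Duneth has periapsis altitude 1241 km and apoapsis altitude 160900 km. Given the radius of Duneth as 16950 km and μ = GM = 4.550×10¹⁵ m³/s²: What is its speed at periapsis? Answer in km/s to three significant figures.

r_p = 16950 + 1241 = 18191 km = 1.8191×10⁷ m.
r_a = 16950 + 160900 = 177850 km = 1.7785×10⁸ m.
Semi-major axis a = (r_p + r_a)/2 = 98020 km = 9.802×10⁷ m.
Vis-viva: v² = μ(2/r − 1/a) = 4.550×10¹⁵ × (1.099×10⁻⁷ − 1.020×10⁻⁸) = 4.538×10⁸ m²/s².
v = 21300 m/s = 21.30 km/s.

v ≈ 21.3 km/s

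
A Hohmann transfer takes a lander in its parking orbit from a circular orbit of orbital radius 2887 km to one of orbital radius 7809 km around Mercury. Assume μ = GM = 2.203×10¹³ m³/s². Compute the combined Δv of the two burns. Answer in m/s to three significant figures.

Δv_total ≈ 1020 m/s

r₁ = 2887 km = 2.887×10⁶ m.
r₂ = 7809 km = 7.809×10⁶ m.
Transfer ellipse a_t = (r₁ + r₂)/2 = 5.348×10⁶ m.
At r₁: circular v_c1 = √(μ/r₁) = 2762 m/s; transfer-periherm v_p = √[μ(2/r₁ − 1/a_t)] = 3338 m/s.
Δv₁ = v_p − v_c1 = 575.6 m/s.
At r₂: circular v_c2 = √(μ/r₂) = 1680 m/s; transfer-apoherm v_a = √[μ(2/r₂ − 1/a_t)] = 1234 m/s.
Δv₂ = v_c2 − v_a = 445.6 m/s.
Total Δv = Δv₁ + Δv₂ = 1021 m/s.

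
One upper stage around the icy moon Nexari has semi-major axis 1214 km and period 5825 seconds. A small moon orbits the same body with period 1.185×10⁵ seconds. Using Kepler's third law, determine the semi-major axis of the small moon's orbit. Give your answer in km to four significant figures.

Kepler's third law: a³ ∝ T², so a₂ = a₁ (T₂/T₁)^(2/3).
T₂/T₁ = 20.34, (T₂/T₁)^(2/3) = 7.452.
a₂ = 1214 × 7.452 = 9047 km.

a₂ ≈ 9047 km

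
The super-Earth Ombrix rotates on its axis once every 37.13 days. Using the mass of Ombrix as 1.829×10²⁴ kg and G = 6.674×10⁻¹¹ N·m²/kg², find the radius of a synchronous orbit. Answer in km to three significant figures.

r_sync ≈ 3.17×10⁵ km

μ = GM = 6.674×10⁻¹¹ × 1.829×10²⁴ = 1.221×10¹⁴ m³/s².
T = 37.13 days = 3.208×10⁶ s.
A synchronous orbit has period T, so by Kepler's third law a = (μT²/4π²)^(1/3).
μT²/4π² = 1.221×10¹⁴ × (3.208×10⁶)² / 39.48 = 3.182×10²⁵ m³.
a = 3.169×10⁸ m = 3.1689×10⁵ km.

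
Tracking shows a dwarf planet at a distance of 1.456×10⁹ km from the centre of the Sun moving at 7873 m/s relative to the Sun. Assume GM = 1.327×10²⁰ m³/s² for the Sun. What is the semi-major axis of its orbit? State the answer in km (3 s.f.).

a ≈ 1.10×10⁹ km

r = 1.456×10¹² m.
Vis-viva rearranged: 1/a = 2/r − v²/μ = 1.374×10⁻¹² − 4.671×10⁻¹³ = 9.065×10⁻¹³ m⁻¹.
a = 1.103×10¹² m = 1.1031×10⁹ km.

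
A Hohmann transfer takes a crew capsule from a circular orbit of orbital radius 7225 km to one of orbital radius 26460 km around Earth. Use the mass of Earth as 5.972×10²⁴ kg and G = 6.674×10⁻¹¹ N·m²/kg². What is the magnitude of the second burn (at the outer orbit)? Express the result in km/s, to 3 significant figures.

μ = GM = 6.674×10⁻¹¹ × 5.972×10²⁴ = 3.986×10¹⁴ m³/s².
r₁ = 7225 km = 7.225×10⁶ m.
r₂ = 26460 km = 2.646×10⁷ m.
Transfer ellipse a_t = (r₁ + r₂)/2 = 1.684×10⁷ m.
At r₁: circular v_c1 = √(μ/r₁) = 7427 m/s; transfer-perigee v_p = √[μ(2/r₁ − 1/a_t)] = 9309 m/s.
At r₂: circular v_c2 = √(μ/r₂) = 3881 m/s; transfer-apogee v_a = √[μ(2/r₂ − 1/a_t)] = 2542 m/s.
Δv₂ = v_c2 − v_a = 1339 m/s.
= 1.339 km/s.

Δv ≈ 1.34 km/s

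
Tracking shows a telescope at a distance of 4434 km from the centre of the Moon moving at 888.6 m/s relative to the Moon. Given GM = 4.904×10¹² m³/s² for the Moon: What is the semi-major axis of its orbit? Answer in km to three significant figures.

a ≈ 3450 km

r = 4.434×10⁶ m.
Vis-viva rearranged: 1/a = 2/r − v²/μ = 4.511×10⁻⁷ − 1.610×10⁻⁷ = 2.900×10⁻⁷ m⁻¹.
a = 3.448×10⁶ m = 3447.7 km.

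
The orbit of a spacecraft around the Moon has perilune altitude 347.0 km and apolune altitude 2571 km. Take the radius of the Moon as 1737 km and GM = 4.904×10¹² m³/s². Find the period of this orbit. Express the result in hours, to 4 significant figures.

T ≈ 4.503 hours

r_p = 1737 + 347.0 = 2084.0 km = 2.0840×10⁶ m.
r_a = 1737 + 2571 = 4308.0 km = 4.3080×10⁶ m.
Semi-major axis a = (r_p + r_a)/2 = (2084.0 + 4308.0)/2 = 3196.0 km = 3.196×10⁶ m.
By Kepler's third law T = 2π√(a³/μ) = 2π × 2.580×10³ = 1.621×10⁴ s.
= 4.503 hours.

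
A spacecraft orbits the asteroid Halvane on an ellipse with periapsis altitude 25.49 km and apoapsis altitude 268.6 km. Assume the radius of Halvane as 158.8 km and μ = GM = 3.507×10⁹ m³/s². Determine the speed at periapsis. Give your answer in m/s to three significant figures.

v ≈ 163 m/s

r_p = 158.8 + 25.49 = 184.29 km = 1.8429×10⁵ m.
r_a = 158.8 + 268.6 = 427.40 km = 4.2740×10⁵ m.
Semi-major axis a = (r_p + r_a)/2 = 305.85 km = 3.058×10⁵ m.
Vis-viva: v² = μ(2/r − 1/a) = 3.507×10⁹ × (1.085×10⁻⁵ − 3.270×10⁻⁶) = 2.659×10⁴ m²/s².
v = 163.1 m/s.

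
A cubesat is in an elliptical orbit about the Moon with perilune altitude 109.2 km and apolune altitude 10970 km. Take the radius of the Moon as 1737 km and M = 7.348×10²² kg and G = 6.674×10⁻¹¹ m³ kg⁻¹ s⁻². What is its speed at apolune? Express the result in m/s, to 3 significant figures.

μ = GM = 6.674×10⁻¹¹ × 7.348×10²² = 4.904×10¹² m³/s².
r_p = 1737 + 109.2 = 1846.2 km = 1.8462×10⁶ m.
r_a = 1737 + 10970 = 12707 km = 1.2707×10⁷ m.
Semi-major axis a = (r_p + r_a)/2 = 7276.6 km = 7.277×10⁶ m.
Vis-viva: v² = μ(2/r − 1/a) = 4.904×10¹² × (1.574×10⁻⁷ − 1.374×10⁻⁷) = 9.792×10⁴ m²/s².
v = 312.9 m/s.

v ≈ 313 m/s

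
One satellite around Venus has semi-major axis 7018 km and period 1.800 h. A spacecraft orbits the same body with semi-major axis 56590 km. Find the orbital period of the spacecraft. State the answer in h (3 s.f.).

Kepler's third law: T² ∝ a³, so T₂ = T₁ (a₂/a₁)^(3/2).
a₂/a₁ = 8.064, (a₂/a₁)^(3/2) = 22.90.
T₂ = 1.800 × 22.90 = 41.22 h.

T₂ ≈ 41.2 h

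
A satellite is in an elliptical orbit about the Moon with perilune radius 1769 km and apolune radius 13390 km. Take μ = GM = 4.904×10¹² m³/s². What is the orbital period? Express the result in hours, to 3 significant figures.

T ≈ 16.4 hours

Semi-major axis a = (r_p + r_a)/2 = (1769.0 + 13390)/2 = 7579.5 km = 7.580×10⁶ m.
By Kepler's third law T = 2π√(a³/μ) = 2π × 9.423×10³ = 5.921×10⁴ s.
= 16.45 hours.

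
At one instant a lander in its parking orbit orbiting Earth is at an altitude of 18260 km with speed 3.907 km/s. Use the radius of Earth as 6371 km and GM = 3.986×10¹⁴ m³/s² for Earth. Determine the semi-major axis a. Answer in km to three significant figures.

a ≈ 23300 km

r = 6371 + 18260 = 24631 km = 2.463×10⁷ m.
Specific orbital energy ε = v²/2 − μ/r = (3907)²/2 − 3.986×10¹⁴/2.463×10⁷ = -8.551×10⁶ J/kg.
Since ε = −μ/(2a), a = −μ/(2ε) = 2.331×10⁷ m = 23308 km.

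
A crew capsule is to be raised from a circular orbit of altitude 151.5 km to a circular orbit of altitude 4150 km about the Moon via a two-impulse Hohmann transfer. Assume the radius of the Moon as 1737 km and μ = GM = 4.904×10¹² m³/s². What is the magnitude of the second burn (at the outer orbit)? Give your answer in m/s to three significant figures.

Δv ≈ 277 m/s

r₁ = 1737 + 151.5 = 1888.5 km = 1.8885×10⁶ m.
r₂ = 1737 + 4150 = 5887.0 km = 5.8870×10⁶ m.
Transfer ellipse a_t = (r₁ + r₂)/2 = 3.888×10⁶ m.
At r₁: circular v_c1 = √(μ/r₁) = 1611 m/s; transfer-perilune v_p = √[μ(2/r₁ − 1/a_t)] = 1983 m/s.
At r₂: circular v_c2 = √(μ/r₂) = 912.7 m/s; transfer-apolune v_a = √[μ(2/r₂ − 1/a_t)] = 636.1 m/s.
Δv₂ = v_c2 − v_a = 276.6 m/s.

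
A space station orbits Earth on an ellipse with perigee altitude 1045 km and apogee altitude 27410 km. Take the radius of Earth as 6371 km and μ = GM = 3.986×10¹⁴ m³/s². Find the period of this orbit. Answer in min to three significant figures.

T ≈ 490 min

r_p = 6371 + 1045 = 7416.0 km = 7.4160×10⁶ m.
r_a = 6371 + 27410 = 33781 km = 3.3781×10⁷ m.
Semi-major axis a = (r_p + r_a)/2 = (7416.0 + 33781)/2 = 20598 km = 2.060×10⁷ m.
By Kepler's third law T = 2π√(a³/μ) = 2π × 4.683×10³ = 2.942×10⁴ s.
= 490.4 min.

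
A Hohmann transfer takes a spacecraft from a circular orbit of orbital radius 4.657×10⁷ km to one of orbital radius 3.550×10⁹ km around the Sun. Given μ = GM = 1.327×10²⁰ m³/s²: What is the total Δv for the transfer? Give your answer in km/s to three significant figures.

r₁ = 4.657×10⁷ km = 4.657×10¹⁰ m.
r₂ = 3.550×10⁹ km = 3.550×10¹² m.
Transfer ellipse a_t = (r₁ + r₂)/2 = 1.798×10¹² m.
At r₁: circular v_c1 = √(μ/r₁) = 53380 m/s; transfer-perihelion v_p = √[μ(2/r₁ − 1/a_t)] = 75000 m/s.
Δv₁ = v_p − v_c1 = 21620 m/s.
At r₂: circular v_c2 = √(μ/r₂) = 6114 m/s; transfer-aphelion v_a = √[μ(2/r₂ − 1/a_t)] = 983.9 m/s.
Δv₂ = v_c2 − v_a = 5130 m/s.
Total Δv = Δv₁ + Δv₂ = 26750 m/s = 26.75 km/s.

Δv_total ≈ 26.8 km/s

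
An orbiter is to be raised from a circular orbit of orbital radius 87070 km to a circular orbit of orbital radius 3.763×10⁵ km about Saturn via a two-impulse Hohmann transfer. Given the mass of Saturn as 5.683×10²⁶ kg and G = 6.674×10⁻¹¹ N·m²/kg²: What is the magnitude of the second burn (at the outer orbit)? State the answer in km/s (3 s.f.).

Δv ≈ 3.88 km/s

μ = GM = 6.674×10⁻¹¹ × 5.683×10²⁶ = 3.793×10¹⁶ m³/s².
r₁ = 87070 km = 8.707×10⁷ m.
r₂ = 3.763×10⁵ km = 3.763×10⁸ m.
Transfer ellipse a_t = (r₁ + r₂)/2 = 2.317×10⁸ m.
At r₁: circular v_c1 = √(μ/r₁) = 20870 m/s; transfer-perikrone v_p = √[μ(2/r₁ − 1/a_t)] = 26600 m/s.
At r₂: circular v_c2 = √(μ/r₂) = 10040 m/s; transfer-apokrone v_a = √[μ(2/r₂ − 1/a_t)] = 6155 m/s.
Δv₂ = v_c2 − v_a = 3885 m/s.
= 3.885 km/s.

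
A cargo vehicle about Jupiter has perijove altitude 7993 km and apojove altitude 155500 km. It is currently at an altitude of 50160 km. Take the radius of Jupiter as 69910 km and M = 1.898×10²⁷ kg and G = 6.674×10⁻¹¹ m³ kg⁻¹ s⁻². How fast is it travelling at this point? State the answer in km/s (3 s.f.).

v ≈ 35.7 km/s

μ = GM = 6.674×10⁻¹¹ × 1.898×10²⁷ = 1.267×10¹⁷ m³/s².
r_p = 69910 + 7993 = 77903 km = 7.7903×10⁷ m.
r_a = 69910 + 155500 = 225410 km = 2.2541×10⁸ m.
r = 69910 + 50160 = 1.2007×10⁵ km = 1.201×10⁸ m.
Semi-major axis a = (r_p + r_a)/2 = 1.5166×10⁵ km = 1.517×10⁸ m.
Vis-viva: v² = μ(2/r − 1/a) = 1.267×10¹⁷ × (1.666×10⁻⁸ − 6.594×10⁻⁹) = 1.275×10⁹ m²/s².
v = 35700 m/s = 35.70 km/s.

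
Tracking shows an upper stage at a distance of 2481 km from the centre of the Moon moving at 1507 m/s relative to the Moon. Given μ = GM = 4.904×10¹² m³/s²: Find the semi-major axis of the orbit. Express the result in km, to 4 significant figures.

r = 2.481×10⁶ m.
Specific orbital energy ε = v²/2 − μ/r = (1507)²/2 − 4.904×10¹²/2.481×10⁶ = -8.411×10⁵ J/kg.
Since ε = −μ/(2a), a = −μ/(2ε) = 2.915×10⁶ m = 2915.2 km.

a ≈ 2915 km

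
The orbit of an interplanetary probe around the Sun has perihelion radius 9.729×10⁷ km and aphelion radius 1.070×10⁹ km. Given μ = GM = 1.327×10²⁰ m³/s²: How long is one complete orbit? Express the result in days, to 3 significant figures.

T ≈ 2810 days

Semi-major axis a = (r_p + r_a)/2 = (9.7290×10⁷ + 1.0700×10⁹)/2 = 5.8364×10⁸ km = 5.836×10¹¹ m.
By Kepler's third law T = 2π√(a³/μ) = 2π × 3.871×10⁷ = 2.432×10⁸ s.
= 2815 days.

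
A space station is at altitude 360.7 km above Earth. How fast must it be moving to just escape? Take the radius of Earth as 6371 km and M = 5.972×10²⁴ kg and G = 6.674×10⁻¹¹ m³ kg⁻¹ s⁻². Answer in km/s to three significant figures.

v_esc ≈ 10.9 km/s

μ = GM = 6.674×10⁻¹¹ × 5.972×10²⁴ = 3.986×10¹⁴ m³/s².
r = 6371 + 360.7 = 6731.7 km = 6.7317×10⁶ m.
Escape speed v_esc = √(2μ/r) = √(2 × 3.986×10¹⁴ / 6.732×10⁶) = √(1.184×10⁸) = 10880 m/s.
= 10.88 km/s.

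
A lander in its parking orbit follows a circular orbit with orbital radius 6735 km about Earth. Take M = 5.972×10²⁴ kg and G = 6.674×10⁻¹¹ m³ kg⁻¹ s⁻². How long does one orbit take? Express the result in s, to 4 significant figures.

μ = GM = 6.674×10⁻¹¹ × 5.972×10²⁴ = 3.986×10¹⁴ m³/s².
r = 6735 km = 6.735×10⁶ m.
Kepler's third law: T = 2π√(r³/μ) = 2π√((6.735×10⁶)³ / 3.986×10¹⁴).
r³/μ = 7.665×10⁵ s², so T = 2π × 8.755×10² = 5.501×10³ s.

T ≈ 5501 s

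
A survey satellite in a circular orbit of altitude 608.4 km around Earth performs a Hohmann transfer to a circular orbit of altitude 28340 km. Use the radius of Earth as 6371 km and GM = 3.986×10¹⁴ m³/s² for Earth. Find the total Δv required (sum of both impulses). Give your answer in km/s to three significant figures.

r₁ = 6371 + 608.4 = 6979.4 km = 6.9794×10⁶ m.
r₂ = 6371 + 28340 = 34711 km = 3.4711×10⁷ m.
Transfer ellipse a_t = (r₁ + r₂)/2 = 2.085×10⁷ m.
At r₁: circular v_c1 = √(μ/r₁) = 7557 m/s; transfer-perigee v_p = √[μ(2/r₁ − 1/a_t)] = 9752 m/s.
Δv₁ = v_p − v_c1 = 2195 m/s.
At r₂: circular v_c2 = √(μ/r₂) = 3389 m/s; transfer-apogee v_a = √[μ(2/r₂ − 1/a_t)] = 1961 m/s.
Δv₂ = v_c2 − v_a = 1428 m/s.
Total Δv = Δv₁ + Δv₂ = 3623 m/s = 3.623 km/s.

Δv_total ≈ 3.62 km/s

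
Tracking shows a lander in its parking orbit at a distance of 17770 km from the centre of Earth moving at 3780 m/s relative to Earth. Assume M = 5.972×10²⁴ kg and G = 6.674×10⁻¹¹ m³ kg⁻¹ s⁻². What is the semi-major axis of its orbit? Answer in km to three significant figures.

μ = GM = 6.674×10⁻¹¹ × 5.972×10²⁴ = 3.986×10¹⁴ m³/s².
r = 1.777×10⁷ m.
Specific orbital energy ε = v²/2 − μ/r = (3780)²/2 − 3.986×10¹⁴/1.777×10⁷ = -1.529×10⁷ J/kg.
Since ε = −μ/(2a), a = −μ/(2ε) = 1.304×10⁷ m = 13038 km.

a ≈ 13000 km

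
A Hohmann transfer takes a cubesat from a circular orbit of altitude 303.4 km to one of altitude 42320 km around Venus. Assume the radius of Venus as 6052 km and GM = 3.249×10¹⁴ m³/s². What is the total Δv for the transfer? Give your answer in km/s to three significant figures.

Δv_total ≈ 3.70 km/s

r₁ = 6052 + 303.4 = 6355.4 km = 6.3554×10⁶ m.
r₂ = 6052 + 42320 = 48372 km = 4.8372×10⁷ m.
Transfer ellipse a_t = (r₁ + r₂)/2 = 2.736×10⁷ m.
At r₁: circular v_c1 = √(μ/r₁) = 7150 m/s; transfer-periapsis v_p = √[μ(2/r₁ − 1/a_t)] = 9506 m/s.
Δv₁ = v_p − v_c1 = 2356 m/s.
At r₂: circular v_c2 = √(μ/r₂) = 2592 m/s; transfer-apoapsis v_a = √[μ(2/r₂ − 1/a_t)] = 1249 m/s.
Δv₂ = v_c2 − v_a = 1343 m/s.
Total Δv = Δv₁ + Δv₂ = 3699 m/s = 3.699 km/s.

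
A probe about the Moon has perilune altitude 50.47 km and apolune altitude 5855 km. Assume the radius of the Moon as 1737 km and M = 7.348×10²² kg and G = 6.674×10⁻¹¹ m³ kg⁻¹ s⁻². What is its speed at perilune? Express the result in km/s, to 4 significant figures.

μ = GM = 6.674×10⁻¹¹ × 7.348×10²² = 4.904×10¹² m³/s².
r_p = 1737 + 50.47 = 1787.5 km = 1.7875×10⁶ m.
r_a = 1737 + 5855 = 7592.0 km = 7.5920×10⁶ m.
Semi-major axis a = (r_p + r_a)/2 = 4689.7 km = 4.690×10⁶ m.
Vis-viva: v² = μ(2/r − 1/a) = 4.904×10¹² × (1.119×10⁻⁶ − 2.132×10⁻⁷) = 4.441×10⁶ m²/s².
v = 2107 m/s = 2.107 km/s.

v ≈ 2.107 km/s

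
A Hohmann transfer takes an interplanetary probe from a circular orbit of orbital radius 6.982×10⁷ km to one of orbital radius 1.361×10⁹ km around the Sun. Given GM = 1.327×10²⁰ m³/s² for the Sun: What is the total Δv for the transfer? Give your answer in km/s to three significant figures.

r₁ = 6.982×10⁷ km = 6.982×10¹⁰ m.
r₂ = 1.361×10⁹ km = 1.361×10¹² m.
Transfer ellipse a_t = (r₁ + r₂)/2 = 7.154×10¹¹ m.
At r₁: circular v_c1 = √(μ/r₁) = 43600 m/s; transfer-perihelion v_p = √[μ(2/r₁ − 1/a_t)] = 60130 m/s.
Δv₁ = v_p − v_c1 = 16530 m/s.
At r₂: circular v_c2 = √(μ/r₂) = 9874 m/s; transfer-aphelion v_a = √[μ(2/r₂ − 1/a_t)] = 3085 m/s.
Δv₂ = v_c2 − v_a = 6790 m/s.
Total Δv = Δv₁ + Δv₂ = 23320 m/s = 23.32 km/s.

Δv_total ≈ 23.3 km/s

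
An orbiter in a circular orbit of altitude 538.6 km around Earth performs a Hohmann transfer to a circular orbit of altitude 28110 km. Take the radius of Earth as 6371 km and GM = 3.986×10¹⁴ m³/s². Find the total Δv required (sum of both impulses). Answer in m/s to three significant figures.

Δv_total ≈ 3640 m/s

r₁ = 6371 + 538.6 = 6909.6 km = 6.9096×10⁶ m.
r₂ = 6371 + 28110 = 34481 km = 3.4481×10⁷ m.
Transfer ellipse a_t = (r₁ + r₂)/2 = 2.070×10⁷ m.
At r₁: circular v_c1 = √(μ/r₁) = 7595 m/s; transfer-perigee v_p = √[μ(2/r₁ − 1/a_t)] = 9804 m/s.
Δv₁ = v_p − v_c1 = 2209 m/s.
At r₂: circular v_c2 = √(μ/r₂) = 3400 m/s; transfer-apogee v_a = √[μ(2/r₂ − 1/a_t)] = 1965 m/s.
Δv₂ = v_c2 − v_a = 1435 m/s.
Total Δv = Δv₁ + Δv₂ = 3644 m/s.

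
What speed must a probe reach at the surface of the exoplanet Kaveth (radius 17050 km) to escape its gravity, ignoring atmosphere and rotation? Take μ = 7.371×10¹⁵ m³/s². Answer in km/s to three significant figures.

v_esc ≈ 29.4 km/s

r = R = 1.705×10⁷ m.
Escape speed v_esc = √(2μ/r) = √(2 × 7.371×10¹⁵ / 1.705×10⁷) = √(8.646×10⁸) = 29400 m/s.
= 29.40 km/s.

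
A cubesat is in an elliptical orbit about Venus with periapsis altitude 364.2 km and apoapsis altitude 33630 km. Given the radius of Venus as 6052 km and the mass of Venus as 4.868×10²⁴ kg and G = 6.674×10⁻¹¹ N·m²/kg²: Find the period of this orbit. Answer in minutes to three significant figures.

μ = GM = 6.674×10⁻¹¹ × 4.868×10²⁴ = 3.249×10¹⁴ m³/s².
r_p = 6052 + 364.2 = 6416.2 km = 6.4162×10⁶ m.
r_a = 6052 + 33630 = 39682 km = 3.9682×10⁷ m.
Semi-major axis a = (r_p + r_a)/2 = (6416.2 + 39682)/2 = 23049 km = 2.305×10⁷ m.
By Kepler's third law T = 2π√(a³/μ) = 2π × 6.139×10³ = 3.857×10⁴ s.
= 642.9 minutes.

T ≈ 643 minutes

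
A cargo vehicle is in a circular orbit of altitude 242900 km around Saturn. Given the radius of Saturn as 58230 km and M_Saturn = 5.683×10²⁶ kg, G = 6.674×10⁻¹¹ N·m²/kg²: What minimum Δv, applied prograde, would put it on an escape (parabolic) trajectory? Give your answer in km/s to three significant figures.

Δv ≈ 4.65 km/s

μ = GM = 6.674×10⁻¹¹ × 5.683×10²⁶ = 3.793×10¹⁶ m³/s².
r = 58230 + 242900 = 301130 km = 3.0113×10⁸ m.
Circular speed v_c = √(μ/r) = 11220 m/s.
Escape speed v_esc = √(2μ/r) = √2 × v_c = 15870 m/s.
Δv = v_esc − v_c = 4649 m/s = 4.649 km/s.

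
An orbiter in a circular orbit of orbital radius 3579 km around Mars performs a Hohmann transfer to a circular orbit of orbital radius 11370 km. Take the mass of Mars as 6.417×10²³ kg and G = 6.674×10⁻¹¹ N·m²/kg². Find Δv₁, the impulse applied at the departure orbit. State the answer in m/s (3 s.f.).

μ = GM = 6.674×10⁻¹¹ × 6.417×10²³ = 4.283×10¹³ m³/s².
r₁ = 3579 km = 3.579×10⁶ m.
r₂ = 11370 km = 1.137×10⁷ m.
Transfer ellipse a_t = (r₁ + r₂)/2 = 7.474×10⁶ m.
At r₁: circular v_c1 = √(μ/r₁) = 3459 m/s; transfer-periapsis v_p = √[μ(2/r₁ − 1/a_t)] = 4266 m/s.
Δv₁ = v_p − v_c1 = 807.2 m/s.

Δv ≈ 807 m/s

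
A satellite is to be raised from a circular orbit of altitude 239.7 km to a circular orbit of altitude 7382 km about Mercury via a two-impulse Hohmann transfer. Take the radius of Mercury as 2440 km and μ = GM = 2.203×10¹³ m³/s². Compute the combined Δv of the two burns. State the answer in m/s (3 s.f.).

r₁ = 2440 + 239.7 = 2679.7 km = 2.6797×10⁶ m.
r₂ = 2440 + 7382 = 9822.0 km = 9.8220×10⁶ m.
Transfer ellipse a_t = (r₁ + r₂)/2 = 6.251×10⁶ m.
At r₁: circular v_c1 = √(μ/r₁) = 2867 m/s; transfer-periherm v_p = √[μ(2/r₁ − 1/a_t)] = 3594 m/s.
Δv₁ = v_p − v_c1 = 726.9 m/s.
At r₂: circular v_c2 = √(μ/r₂) = 1498 m/s; transfer-apoherm v_a = √[μ(2/r₂ − 1/a_t)] = 980.6 m/s.
Δv₂ = v_c2 − v_a = 517.1 m/s.
Total Δv = Δv₁ + Δv₂ = 1244 m/s.

Δv_total ≈ 1240 m/s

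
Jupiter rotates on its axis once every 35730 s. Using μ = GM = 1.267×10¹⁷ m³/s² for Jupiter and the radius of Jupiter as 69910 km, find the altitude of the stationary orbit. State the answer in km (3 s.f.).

h_sync ≈ 90100 km

A synchronous orbit has period T, so by Kepler's third law a = (μT²/4π²)^(1/3).
μT²/4π² = 1.267×10¹⁷ × (3.573×10⁴)² / 39.48 = 4.097×10²⁴ m³.
a = 1.600×10⁸ m = 1.6002×10⁵ km.
Altitude h = a − R = 1.6002×10⁵ − 69910 = 90105 km.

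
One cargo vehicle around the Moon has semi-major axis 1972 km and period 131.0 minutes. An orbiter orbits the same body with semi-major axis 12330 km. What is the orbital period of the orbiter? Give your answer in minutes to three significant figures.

T₂ ≈ 2050 minutes

Kepler's third law: T² ∝ a³, so T₂ = T₁ (a₂/a₁)^(3/2).
a₂/a₁ = 6.253, (a₂/a₁)^(3/2) = 15.63.
T₂ = 131.0 × 15.63 = 2048 minutes.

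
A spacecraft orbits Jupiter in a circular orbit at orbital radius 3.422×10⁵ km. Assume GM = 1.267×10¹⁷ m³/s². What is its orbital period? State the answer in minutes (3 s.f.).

r = 3.422×10⁵ km = 3.422×10⁸ m.
Kepler's third law: T = 2π√(r³/μ) = 2π√((3.422×10⁸)³ / 1.267×10¹⁷).
r³/μ = 3.163×10⁸ s², so T = 2π × 1.778×10⁴ = 1.117×10⁵ s.
Converting: 1.117×10⁵ s ÷ 60.00 = 1862 minutes.

T ≈ 1860 minutes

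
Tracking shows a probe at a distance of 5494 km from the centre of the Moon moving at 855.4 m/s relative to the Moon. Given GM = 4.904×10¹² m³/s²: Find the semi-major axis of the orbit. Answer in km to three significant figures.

a ≈ 4650 km

r = 5.494×10⁶ m.
Vis-viva rearranged: 1/a = 2/r − v²/μ = 3.640×10⁻⁷ − 1.492×10⁻⁷ = 2.148×10⁻⁷ m⁻¹.
a = 4.655×10⁶ m = 4654.9 km.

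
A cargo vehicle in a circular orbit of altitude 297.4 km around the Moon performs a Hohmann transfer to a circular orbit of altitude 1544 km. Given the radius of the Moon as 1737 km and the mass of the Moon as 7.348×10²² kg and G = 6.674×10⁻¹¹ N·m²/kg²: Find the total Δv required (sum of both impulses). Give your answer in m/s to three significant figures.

Δv_total ≈ 325 m/s

μ = GM = 6.674×10⁻¹¹ × 7.348×10²² = 4.904×10¹² m³/s².
r₁ = 1737 + 297.4 = 2034.4 km = 2.0344×10⁶ m.
r₂ = 1737 + 1544 = 3281.0 km = 3.2810×10⁶ m.
Transfer ellipse a_t = (r₁ + r₂)/2 = 2.658×10⁶ m.
At r₁: circular v_c1 = √(μ/r₁) = 1553 m/s; transfer-perilune v_p = √[μ(2/r₁ − 1/a_t)] = 1725 m/s.
Δv₁ = v_p − v_c1 = 172.5 m/s.
At r₂: circular v_c2 = √(μ/r₂) = 1223 m/s; transfer-apolune v_a = √[μ(2/r₂ − 1/a_t)] = 1070 m/s.
Δv₂ = v_c2 − v_a = 152.9 m/s.
Total Δv = Δv₁ + Δv₂ = 325.4 m/s.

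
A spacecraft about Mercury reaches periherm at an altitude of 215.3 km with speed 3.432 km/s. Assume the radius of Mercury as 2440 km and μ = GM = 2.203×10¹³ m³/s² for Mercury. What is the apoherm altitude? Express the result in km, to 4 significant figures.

r_p = 2440 + 215.3 = 2655.3 km = 2.655×10⁶ m.
Specific energy ε = v²/2 − μ/r = -2.407×10⁶ J/kg, so a = −μ/(2ε) = 4.576×10⁶ m.
The apsides satisfy r_p + r_a = 2a, so the apoherm radius is 2a − r_p = 6.496×10⁶ m = 6496.0 km.
Apoherm altitude = 6496.0 − 2440 = 4056.0 km.

apoherm altitude ≈ 4056 km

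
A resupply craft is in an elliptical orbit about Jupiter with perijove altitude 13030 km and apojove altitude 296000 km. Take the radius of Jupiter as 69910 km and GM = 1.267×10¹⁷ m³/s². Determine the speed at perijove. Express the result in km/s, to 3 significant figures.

r_p = 69910 + 13030 = 82940 km = 8.2940×10⁷ m.
r_a = 69910 + 296000 = 365910 km = 3.6591×10⁸ m.
Semi-major axis a = (r_p + r_a)/2 = 2.2442×10⁵ km = 2.244×10⁸ m.
Vis-viva: v² = μ(2/r − 1/a) = 1.267×10¹⁷ × (2.411×10⁻⁸ − 4.456×10⁻⁹) = 2.491×10⁹ m²/s².
v = 49910 m/s = 49.91 km/s.

v ≈ 49.9 km/s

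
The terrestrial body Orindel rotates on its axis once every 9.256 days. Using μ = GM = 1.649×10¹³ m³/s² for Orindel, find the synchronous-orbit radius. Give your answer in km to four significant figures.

r_sync ≈ 64400 km

T = 9.256 days = 7.997×10⁵ s.
A synchronous orbit has period T, so by Kepler's third law a = (μT²/4π²)^(1/3).
μT²/4π² = 1.649×10¹³ × (7.997×10⁵)² / 39.48 = 2.671×10²³ m³.
a = 6.440×10⁷ m = 64404 km.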